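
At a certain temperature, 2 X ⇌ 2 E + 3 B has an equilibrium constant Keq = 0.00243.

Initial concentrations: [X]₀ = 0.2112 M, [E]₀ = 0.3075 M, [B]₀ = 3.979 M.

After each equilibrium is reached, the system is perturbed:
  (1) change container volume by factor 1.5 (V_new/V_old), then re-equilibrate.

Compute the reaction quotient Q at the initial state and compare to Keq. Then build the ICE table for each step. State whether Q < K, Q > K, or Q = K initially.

Q₀ = 133.5 vs Keq = 0.00243 ⇒ Q>K, reverse
Step 1:
                  X         E         B
  init       0.2112    0.3075     3.979
  Δ          0.3037   -0.3037   -0.4555
  eq         0.5149  0.003837     3.524
  solve Keq expr → x = -0.1518; check Q = 0.00243
Then change container volume by factor 1.5 (V_new/V_old).
Step 2:
                  X         E         B
  init       0.3432  0.002558     2.349
  Δ       -0.002103  0.002103  0.003155
  eq         0.3411  0.004662     2.352
  solve Keq expr → x = 0.001052; check Q = 0.00243

Q₀ = 133.5; Q > K (proceeds reverse)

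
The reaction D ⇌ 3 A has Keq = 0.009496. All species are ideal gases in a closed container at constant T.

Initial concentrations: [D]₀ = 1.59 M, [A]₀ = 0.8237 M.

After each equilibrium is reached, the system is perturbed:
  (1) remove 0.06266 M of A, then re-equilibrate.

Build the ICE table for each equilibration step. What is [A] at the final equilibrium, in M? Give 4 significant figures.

Q₀ = 0.3515 vs Keq = 0.009496 ⇒ Q>K, reverse
Step 1:
                   D          A
  I             1.59     0.8237
  C            0.189    -0.5671
  E            1.779     0.2566
  solve Keq expr → x = -0.189; check Q = 0.009496
Then remove 0.06266 M of A.
Step 2:
                   D          A
  I            1.779     0.1939
  C         -0.02056    0.06167
  E            1.758     0.2556
  solve Keq expr → x = 0.02056; check Q = 0.009496

[A]_eq = 0.2556 M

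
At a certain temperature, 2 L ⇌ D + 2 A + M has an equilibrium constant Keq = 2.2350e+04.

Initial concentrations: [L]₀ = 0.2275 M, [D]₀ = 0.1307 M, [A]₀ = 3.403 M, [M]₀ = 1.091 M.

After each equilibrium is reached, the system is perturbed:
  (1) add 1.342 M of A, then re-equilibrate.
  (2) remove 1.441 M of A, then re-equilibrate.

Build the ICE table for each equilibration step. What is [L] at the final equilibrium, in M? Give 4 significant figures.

[L]_eq = 0.01258 M

Q₀ = 31.91 vs Keq = 2.2350e+04 ⇒ Q<K, forward
Step 1:
                    L           D           A           M
  Initial      0.2275      0.1307       3.403       1.091
  Change      -0.2146      0.1073      0.2146      0.1073
  Equil       0.01292       0.238       3.618       1.198
  solve Keq expr → x = 0.1073; check Q = 2.2350e+04
Then add 1.342 M of A.
Step 2:
                    L           D           A           M
  Initial     0.01292       0.238        4.96       1.198
  Change     0.004673   -0.002336   -0.004673   -0.002336
  Equil        0.0176      0.2357       4.955       1.196
  solve Keq expr → x = -0.002336; check Q = 2.2350e+04
Then remove 1.441 M of A.
Step 3:
                    L           D           A           M
  Initial      0.0176      0.2357       3.514       1.196
  Change     -0.00502     0.00251     0.00502     0.00251
  Equil       0.01258      0.2382       3.519       1.198
  solve Keq expr → x = 0.00251; check Q = 2.2350e+04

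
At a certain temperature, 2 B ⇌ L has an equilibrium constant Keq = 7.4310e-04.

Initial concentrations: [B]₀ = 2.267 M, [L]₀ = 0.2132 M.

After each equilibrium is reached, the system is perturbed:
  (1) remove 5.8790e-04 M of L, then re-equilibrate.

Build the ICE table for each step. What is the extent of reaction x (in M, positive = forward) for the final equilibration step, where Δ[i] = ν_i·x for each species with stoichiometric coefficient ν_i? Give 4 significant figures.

x = 5.8325e-04 M

Q₀ = 0.04148 vs Keq = 7.4310e-04 ⇒ Q>K, reverse
Step 1:
                    B           L
  I             2.267      0.2132
  C            0.4157     -0.2079
  E             2.683    0.005348
  solve Keq expr → x = -0.2079; check Q = 7.4310e-04
Then remove 5.8790e-04 M of L.
Step 2:
                    B           L
  I             2.683     0.00476
  C         -0.001167  5.8325e-04
  E             2.682    0.005343
  solve Keq expr → x = 5.8325e-04; check Q = 7.4310e-04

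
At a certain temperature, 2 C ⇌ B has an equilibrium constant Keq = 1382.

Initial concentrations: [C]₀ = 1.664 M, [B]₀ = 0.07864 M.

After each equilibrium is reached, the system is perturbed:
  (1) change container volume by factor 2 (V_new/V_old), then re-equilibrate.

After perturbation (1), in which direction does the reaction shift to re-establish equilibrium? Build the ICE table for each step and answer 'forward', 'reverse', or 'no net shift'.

Direction: reverse

Q₀ = 0.0284 vs Keq = 1382 ⇒ Q<K, forward
Step 1:
                   C          B
  init         1.664    0.07864
  Δ           -1.639     0.8193
  eq         0.02549     0.8979
  solve Keq expr → x = 0.8193; check Q = 1382
Then change container volume by factor 2 (V_new/V_old).
Step 2:
                   C          B
  init       0.01274     0.4489
  Δ         0.005226  -0.002613
  eq         0.01797     0.4463
  solve Keq expr → x = -0.002613; check Q = 1382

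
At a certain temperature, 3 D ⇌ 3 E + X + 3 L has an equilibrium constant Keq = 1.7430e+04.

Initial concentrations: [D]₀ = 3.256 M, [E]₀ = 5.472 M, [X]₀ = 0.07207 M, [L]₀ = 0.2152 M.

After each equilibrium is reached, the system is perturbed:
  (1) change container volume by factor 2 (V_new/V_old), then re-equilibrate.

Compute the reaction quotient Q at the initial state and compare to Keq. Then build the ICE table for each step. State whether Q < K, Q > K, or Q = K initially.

Q₀ = 0.003409 vs Keq = 1.7430e+04 ⇒ Q<K, forward
Step 1:
                  D         E         X         L
  Initial     3.256     5.472   0.07207    0.2152
  Change     -2.465     2.465    0.8218     2.465
  Equil      0.7905     7.937    0.8939     2.681
  solve Keq expr → x = 0.8218; check Q = 1.7430e+04
Then change container volume by factor 2 (V_new/V_old).
Step 2:
                  D         E         X         L
  Initial    0.3953     3.969    0.4469      1.34
  Change    -0.1975    0.1975   0.06583    0.1975
  Equil      0.1978     4.166    0.5128     1.538
  solve Keq expr → x = 0.06583; check Q = 1.7430e+04

Q₀ = 0.003409; Q < K (proceeds forward)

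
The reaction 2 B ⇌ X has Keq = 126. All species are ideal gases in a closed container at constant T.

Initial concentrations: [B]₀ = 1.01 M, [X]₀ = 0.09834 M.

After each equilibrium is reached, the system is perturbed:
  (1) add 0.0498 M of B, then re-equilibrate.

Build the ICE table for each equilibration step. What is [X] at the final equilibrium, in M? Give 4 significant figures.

[X]_eq = 0.5939 M

Q₀ = 0.0964 vs Keq = 126 ⇒ Q<K, forward
Step 1:
                  B         X
  init         1.01   0.09834
  Δ         -0.9428    0.4714
  eq        0.06724    0.5697
  solve Keq expr → x = 0.4714; check Q = 126
Then add 0.0498 M of B.
Step 2:
                  B         X
  init        0.117    0.5697
  Δ        -0.04839   0.02419
  eq        0.06866    0.5939
  solve Keq expr → x = 0.02419; check Q = 126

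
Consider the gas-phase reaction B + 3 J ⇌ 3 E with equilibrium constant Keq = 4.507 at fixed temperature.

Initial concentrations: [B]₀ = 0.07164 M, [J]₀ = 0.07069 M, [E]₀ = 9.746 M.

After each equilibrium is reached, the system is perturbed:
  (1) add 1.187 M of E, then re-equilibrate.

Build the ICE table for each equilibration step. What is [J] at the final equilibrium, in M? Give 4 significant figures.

[J]_eq = 3.896 M

Q₀ = 3.6581e+07 vs Keq = 4.507 ⇒ Q>K, reverse
Step 1:
                   B          J          E
  I          0.07164    0.07069      9.746
  C            1.158      3.474     -3.474
  E             1.23      3.544      6.272
  solve Keq expr → x = -1.158; check Q = 4.507
Then add 1.187 M of E.
Step 2:
                   B          J          E
  I             1.23      3.544      7.459
  C           0.1173     0.3518    -0.3518
  E            1.347      3.896      7.107
  solve Keq expr → x = -0.1173; check Q = 4.507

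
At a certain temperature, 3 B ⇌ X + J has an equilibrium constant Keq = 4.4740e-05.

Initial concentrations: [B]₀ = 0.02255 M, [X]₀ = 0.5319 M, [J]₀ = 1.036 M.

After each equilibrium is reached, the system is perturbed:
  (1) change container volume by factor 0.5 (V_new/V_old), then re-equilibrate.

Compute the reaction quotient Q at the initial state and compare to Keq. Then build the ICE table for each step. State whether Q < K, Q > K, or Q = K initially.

Q₀ = 4.8056e+04; Q > K (proceeds reverse)

Q₀ = 4.8056e+04 vs Keq = 4.4740e-05 ⇒ Q>K, reverse
Step 1:
                  B         X         J
  init      0.02255    0.5319     1.036
  Δ           1.595   -0.5315   -0.5315
  eq          1.617 3.7505e-04    0.5045
  solve Keq expr → x = -0.5315; check Q = 4.4740e-05
Then change container volume by factor 0.5 (V_new/V_old).
Step 2:
                  B         X         J
  init        3.234 7.5010e-04     1.009
  Δ       -0.002238 7.4588e-04 7.4588e-04
  eq          3.232  0.001496      1.01
  solve Keq expr → x = 7.4588e-04; check Q = 4.4740e-05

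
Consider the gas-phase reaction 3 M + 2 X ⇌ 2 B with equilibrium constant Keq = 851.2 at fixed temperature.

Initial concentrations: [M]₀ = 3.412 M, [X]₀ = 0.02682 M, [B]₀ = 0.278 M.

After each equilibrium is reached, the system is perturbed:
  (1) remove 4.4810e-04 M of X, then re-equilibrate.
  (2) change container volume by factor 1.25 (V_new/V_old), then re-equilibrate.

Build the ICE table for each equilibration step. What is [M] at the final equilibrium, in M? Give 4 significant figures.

Q₀ = 2.705 vs Keq = 851.2 ⇒ Q<K, forward
Step 1:
                    M           X           B
  init          3.412     0.02682       0.278
  Δ          -0.03772    -0.02514     0.02514
  eq            3.374    0.001676      0.3031
  solve Keq expr → x = 0.01257; check Q = 851.2
Then remove 4.4810e-04 M of X.
Step 2:
                    M           X           B
  init          3.374    0.001228      0.3031
  Δ        6.6771e-04  4.4514e-04 -4.4514e-04
  eq            3.375    0.001673      0.3027
  solve Keq expr → x = -2.2257e-04; check Q = 851.2
Then change container volume by factor 1.25 (V_new/V_old).
Step 3:
                    M           X           B
  init            2.7    0.001339      0.2422
  Δ        7.9094e-04  5.2730e-04 -5.2730e-04
  eq            2.701    0.001866      0.2416
  solve Keq expr → x = -2.6365e-04; check Q = 851.2

[M]_eq = 2.701 M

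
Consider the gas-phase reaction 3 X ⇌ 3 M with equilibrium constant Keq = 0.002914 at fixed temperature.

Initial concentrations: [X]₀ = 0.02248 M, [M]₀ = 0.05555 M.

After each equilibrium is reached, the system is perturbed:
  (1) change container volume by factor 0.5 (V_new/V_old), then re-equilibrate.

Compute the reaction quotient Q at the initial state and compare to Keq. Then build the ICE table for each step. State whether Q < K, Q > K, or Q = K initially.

Q₀ = 15.09 vs Keq = 0.002914 ⇒ Q>K, reverse
Step 1:
                    X           M
  Initial     0.02248     0.05555
  Change       0.0458     -0.0458
  Equil       0.06828    0.009752
  solve Keq expr → x = -0.01527; check Q = 0.002914
Then change container volume by factor 0.5 (V_new/V_old).
Step 2:
                    X           M
  Initial      0.1366      0.0195
  Change            0           0
  Equil        0.1366      0.0195
  solve Keq expr → x = 0; check Q = 0.002914

Q₀ = 15.09; Q > K (proceeds reverse)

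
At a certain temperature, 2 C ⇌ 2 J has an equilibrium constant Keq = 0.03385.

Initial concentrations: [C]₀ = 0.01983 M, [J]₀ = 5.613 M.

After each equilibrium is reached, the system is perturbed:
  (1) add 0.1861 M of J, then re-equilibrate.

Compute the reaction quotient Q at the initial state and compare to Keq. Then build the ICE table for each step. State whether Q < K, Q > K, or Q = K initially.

Q₀ = 8.0121e+04; Q > K (proceeds reverse)

Q₀ = 8.0121e+04 vs Keq = 0.03385 ⇒ Q>K, reverse
Step 1:
                  C         J
  I         0.01983     5.613
  C           4.738    -4.738
  E           4.758    0.8753
  solve Keq expr → x = -2.369; check Q = 0.03385
Then add 0.1861 M of J.
Step 2:
                  C         J
  I           4.758     1.061
  C          0.1572   -0.1572
  E           4.915    0.9042
  solve Keq expr → x = -0.07859; check Q = 0.03385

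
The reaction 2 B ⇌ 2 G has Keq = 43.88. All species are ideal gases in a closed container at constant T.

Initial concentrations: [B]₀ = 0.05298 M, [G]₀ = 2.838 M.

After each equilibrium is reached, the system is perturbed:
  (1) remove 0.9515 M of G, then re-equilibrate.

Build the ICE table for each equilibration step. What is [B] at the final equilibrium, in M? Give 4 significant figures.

[B]_eq = 0.2544 M

Q₀ = 2869 vs Keq = 43.88 ⇒ Q>K, reverse
Step 1:
                  B         G
  Initial   0.05298     2.838
  Change     0.3262   -0.3262
  Equil      0.3792     2.512
  solve Keq expr → x = -0.1631; check Q = 43.88
Then remove 0.9515 M of G.
Step 2:
                  B         G
  Initial    0.3792      1.56
  Change    -0.1248    0.1248
  Equil      0.2544     1.685
  solve Keq expr → x = 0.0624; check Q = 43.88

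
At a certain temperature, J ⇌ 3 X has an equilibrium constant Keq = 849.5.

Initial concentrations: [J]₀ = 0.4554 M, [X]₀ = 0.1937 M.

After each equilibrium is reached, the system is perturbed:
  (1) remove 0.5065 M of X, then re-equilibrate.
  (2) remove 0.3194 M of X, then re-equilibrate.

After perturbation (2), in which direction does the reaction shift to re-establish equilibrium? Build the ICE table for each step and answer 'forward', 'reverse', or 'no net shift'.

Q₀ = 0.01596 vs Keq = 849.5 ⇒ Q<K, forward
Step 1:
                    J           X
  Initial      0.4554      0.1937
  Change       -0.451       1.353
  Equil      0.004357       1.547
  solve Keq expr → x = 0.451; check Q = 849.5
Then remove 0.5065 M of X.
Step 2:
                    J           X
  Initial    0.004357        1.04
  Change    -0.002997     0.00899
  Equil       0.00136       1.049
  solve Keq expr → x = 0.002997; check Q = 849.5
Then remove 0.3194 M of X.
Step 3:
                    J           X
  Initial     0.00136      0.7299
  Change  -8.9720e-04    0.002692
  Equil    4.6287e-04      0.7326
  solve Keq expr → x = 8.9720e-04; check Q = 849.5

Direction: forward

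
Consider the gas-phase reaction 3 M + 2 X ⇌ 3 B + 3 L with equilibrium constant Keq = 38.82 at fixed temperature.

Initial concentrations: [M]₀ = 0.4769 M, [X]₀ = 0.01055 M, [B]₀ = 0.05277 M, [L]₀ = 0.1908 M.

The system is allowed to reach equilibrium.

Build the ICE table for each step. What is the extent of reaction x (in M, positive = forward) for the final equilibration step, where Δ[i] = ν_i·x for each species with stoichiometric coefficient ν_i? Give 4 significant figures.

Q₀ = 0.08455 vs Keq = 38.82 ⇒ Q<K, forward
Step 1:
                   M          X          B          L
  Initial     0.4769    0.01055    0.05277     0.1908
  Change    -0.01458  -0.009719    0.01458    0.01458
  Equil       0.4623 8.3059e-04    0.06735     0.2054
  solve Keq expr → x = 0.00486; check Q = 38.82

x = 0.00486 M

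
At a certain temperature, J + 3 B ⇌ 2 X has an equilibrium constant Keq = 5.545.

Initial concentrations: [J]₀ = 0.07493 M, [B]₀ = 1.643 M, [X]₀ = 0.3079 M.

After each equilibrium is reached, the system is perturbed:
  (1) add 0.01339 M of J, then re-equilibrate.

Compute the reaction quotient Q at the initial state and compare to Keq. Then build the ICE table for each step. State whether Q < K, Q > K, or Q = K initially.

Q₀ = 0.2853; Q < K (proceeds forward)

Q₀ = 0.2853 vs Keq = 5.545 ⇒ Q<K, forward
Step 1:
                   J          B          X
  init       0.07493      1.643     0.3079
  Δ         -0.06376    -0.1913     0.1275
  eq         0.01117      1.452     0.4354
  solve Keq expr → x = 0.06376; check Q = 5.545
Then add 0.01339 M of J.
Step 2:
                   J          B          X
  init       0.02456      1.452     0.4354
  Δ         -0.01129   -0.03388    0.02259
  eq         0.01327      1.418      0.458
  solve Keq expr → x = 0.01129; check Q = 5.545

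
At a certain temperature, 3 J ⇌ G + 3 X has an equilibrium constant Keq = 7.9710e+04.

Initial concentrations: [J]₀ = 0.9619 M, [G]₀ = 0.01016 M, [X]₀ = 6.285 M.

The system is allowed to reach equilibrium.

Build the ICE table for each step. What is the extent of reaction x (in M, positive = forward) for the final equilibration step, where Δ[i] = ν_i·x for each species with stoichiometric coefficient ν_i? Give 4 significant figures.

Q₀ = 2.834 vs Keq = 7.9710e+04 ⇒ Q<K, forward
Step 1:
                   J          G          X
  I           0.9619    0.01016      6.285
  C          -0.8516     0.2839     0.8516
  E           0.1103      0.294      7.137
  solve Keq expr → x = 0.2839; check Q = 7.9710e+04

x = 0.2839 M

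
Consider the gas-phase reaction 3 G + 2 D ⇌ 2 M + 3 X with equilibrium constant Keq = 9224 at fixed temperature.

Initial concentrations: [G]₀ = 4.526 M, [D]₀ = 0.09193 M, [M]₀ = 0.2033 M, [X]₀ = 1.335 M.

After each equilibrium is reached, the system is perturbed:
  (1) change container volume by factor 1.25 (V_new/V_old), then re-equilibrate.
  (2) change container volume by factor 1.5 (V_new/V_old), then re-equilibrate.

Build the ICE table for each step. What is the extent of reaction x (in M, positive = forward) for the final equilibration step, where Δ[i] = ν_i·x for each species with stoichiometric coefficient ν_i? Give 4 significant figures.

x = 0 M

Q₀ = 0.1255 vs Keq = 9224 ⇒ Q<K, forward
Step 1:
                    G           D           M           X
  I             4.526     0.09193      0.2033       1.335
  C            -0.137    -0.09133     0.09133       0.137
  E             4.389  5.9585e-04      0.2946       1.472
  solve Keq expr → x = 0.04567; check Q = 9224
Then change container volume by factor 1.25 (V_new/V_old).
Step 2:
                    G           D           M           X
  I             3.511  4.7668e-04      0.2357       1.178
  C                 0           0           0           0
  E             3.511  4.7668e-04      0.2357       1.178
  solve Keq expr → x = 0; check Q = 9224
Then change container volume by factor 1.5 (V_new/V_old).
Step 3:
                    G           D           M           X
  I             2.341  3.1779e-04      0.1571      0.7851
  C                 0           0           0           0
  E             2.341  3.1779e-04      0.1571      0.7851
  solve Keq expr → x = 0; check Q = 9224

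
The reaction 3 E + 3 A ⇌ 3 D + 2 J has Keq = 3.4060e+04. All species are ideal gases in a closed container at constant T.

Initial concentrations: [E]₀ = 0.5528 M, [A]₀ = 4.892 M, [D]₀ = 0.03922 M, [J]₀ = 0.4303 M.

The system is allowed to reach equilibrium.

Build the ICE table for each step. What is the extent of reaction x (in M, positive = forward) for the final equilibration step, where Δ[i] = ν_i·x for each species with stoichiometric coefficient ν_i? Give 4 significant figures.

Q₀ = 5.6481e-07 vs Keq = 3.4060e+04 ⇒ Q<K, forward
Step 1:
                   E          A          D          J
  init        0.5528      4.892    0.03922     0.4303
  Δ          -0.5492    -0.5492     0.5492     0.3661
  eq        0.003592      4.343     0.5884     0.7964
  solve Keq expr → x = 0.1831; check Q = 3.4060e+04

x = 0.1831 M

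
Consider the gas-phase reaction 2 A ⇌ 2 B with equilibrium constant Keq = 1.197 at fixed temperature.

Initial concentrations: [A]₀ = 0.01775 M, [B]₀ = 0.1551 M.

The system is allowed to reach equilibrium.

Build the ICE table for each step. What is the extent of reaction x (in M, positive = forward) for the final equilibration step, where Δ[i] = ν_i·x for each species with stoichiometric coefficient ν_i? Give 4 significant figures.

Q₀ = 76.35 vs Keq = 1.197 ⇒ Q>K, reverse
Step 1:
                   A          B
  Initial    0.01775     0.1551
  Change     0.06479   -0.06479
  Equil      0.08254    0.09031
  solve Keq expr → x = -0.0324; check Q = 1.197

x = -0.0324 M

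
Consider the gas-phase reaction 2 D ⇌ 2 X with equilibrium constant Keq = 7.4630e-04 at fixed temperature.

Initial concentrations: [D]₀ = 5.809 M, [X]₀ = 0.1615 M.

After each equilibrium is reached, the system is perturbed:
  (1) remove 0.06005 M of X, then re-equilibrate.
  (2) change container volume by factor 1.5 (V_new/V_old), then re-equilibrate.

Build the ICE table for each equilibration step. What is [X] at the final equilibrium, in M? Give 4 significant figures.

Q₀ = 7.7293e-04 vs Keq = 7.4630e-04 ⇒ Q>K, reverse
Step 1:
                    D           X
  Initial       5.809      0.1615
  Change     0.002732   -0.002732
  Equil         5.812      0.1588
  solve Keq expr → x = -0.001366; check Q = 7.4630e-04
Then remove 0.06005 M of X.
Step 2:
                    D           X
  Initial       5.812     0.09872
  Change     -0.05845     0.05845
  Equil         5.753      0.1572
  solve Keq expr → x = 0.02923; check Q = 7.4630e-04
Then change container volume by factor 1.5 (V_new/V_old).
Step 3:
                    D           X
  Initial       3.836      0.1048
  Change            0           0
  Equil         3.836      0.1048
  solve Keq expr → x = 0; check Q = 7.4630e-04

[X]_eq = 0.1048 M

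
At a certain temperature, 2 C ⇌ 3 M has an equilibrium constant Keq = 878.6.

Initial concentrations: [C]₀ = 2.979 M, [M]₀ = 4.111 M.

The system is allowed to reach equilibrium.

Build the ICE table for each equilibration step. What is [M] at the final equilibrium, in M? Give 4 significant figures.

Q₀ = 7.829 vs Keq = 878.6 ⇒ Q<K, forward
Step 1:
                   C          M
  init         2.979      4.111
  Δ           -2.281      3.422
  eq          0.6975      7.533
  solve Keq expr → x = 1.141; check Q = 878.6

[M]_eq = 7.533 M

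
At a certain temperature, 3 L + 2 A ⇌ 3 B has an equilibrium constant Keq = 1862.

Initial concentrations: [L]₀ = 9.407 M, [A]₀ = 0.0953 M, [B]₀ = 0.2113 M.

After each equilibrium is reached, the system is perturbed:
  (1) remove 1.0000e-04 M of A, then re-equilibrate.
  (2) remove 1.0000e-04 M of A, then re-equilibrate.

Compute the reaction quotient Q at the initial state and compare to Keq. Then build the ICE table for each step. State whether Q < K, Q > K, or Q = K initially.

Q₀ = 0.001248; Q < K (proceeds forward)

Q₀ = 0.001248 vs Keq = 1862 ⇒ Q<K, forward
Step 1:
                   L          A          B
  Initial      9.407     0.0953     0.2113
  Change     -0.1427   -0.09513     0.1427
  Equil        9.264 1.7309e-04      0.354
  solve Keq expr → x = 0.04756; check Q = 1862
Then remove 1.0000e-04 M of A.
Step 2:
                   L          A          B
  Initial      9.264 7.3092e-05      0.354
  Change  1.4983e-04 9.9886e-05 -1.4983e-04
  Equil        9.264 1.7298e-04     0.3538
  solve Keq expr → x = -4.9943e-05; check Q = 1862
Then remove 1.0000e-04 M of A.
Step 3:
                   L          A          B
  Initial      9.264 7.2978e-05     0.3538
  Change  1.4983e-04 9.9886e-05 -1.4983e-04
  Equil        9.265 1.7286e-04     0.3537
  solve Keq expr → x = -4.9943e-05; check Q = 1862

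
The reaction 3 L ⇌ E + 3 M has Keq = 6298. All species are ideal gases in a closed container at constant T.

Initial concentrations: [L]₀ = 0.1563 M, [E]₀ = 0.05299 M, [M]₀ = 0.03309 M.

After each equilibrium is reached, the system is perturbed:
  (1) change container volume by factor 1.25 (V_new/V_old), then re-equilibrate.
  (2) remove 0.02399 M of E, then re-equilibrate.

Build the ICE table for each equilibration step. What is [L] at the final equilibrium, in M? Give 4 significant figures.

Q₀ = 5.0281e-04 vs Keq = 6298 ⇒ Q<K, forward
Step 1:
                  L         E         M
  init       0.1563   0.05299   0.03309
  Δ         -0.1516   0.05053    0.1516
  eq       0.004696    0.1035    0.1847
  solve Keq expr → x = 0.05053; check Q = 6298
Then change container volume by factor 1.25 (V_new/V_old).
Step 2:
                  L         E         M
  init     0.003757   0.08282    0.1478
  Δ       -2.6189e-04 8.7297e-05 2.6189e-04
  eq       0.003495   0.08291     0.148
  solve Keq expr → x = 8.7297e-05; check Q = 6298
Then remove 0.02399 M of E.
Step 3:
                  L         E         M
  init     0.003495   0.05892     0.148
  Δ       -3.6625e-04 1.2208e-04 3.6625e-04
  eq       0.003129   0.05904    0.1484
  solve Keq expr → x = 1.2208e-04; check Q = 6298

[L]_eq = 0.003129 M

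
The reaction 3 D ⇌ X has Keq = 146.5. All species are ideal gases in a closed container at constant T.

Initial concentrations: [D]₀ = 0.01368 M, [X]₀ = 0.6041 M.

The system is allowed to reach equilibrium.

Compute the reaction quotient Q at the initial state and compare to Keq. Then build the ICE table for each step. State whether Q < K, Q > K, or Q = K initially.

Q₀ = 2.3597e+05; Q > K (proceeds reverse)

Q₀ = 2.3597e+05 vs Keq = 146.5 ⇒ Q>K, reverse
Step 1:
                  D         X
  Initial   0.01368    0.6041
  Change     0.1424  -0.04745
  Equil       0.156    0.5566
  solve Keq expr → x = -0.04745; check Q = 146.5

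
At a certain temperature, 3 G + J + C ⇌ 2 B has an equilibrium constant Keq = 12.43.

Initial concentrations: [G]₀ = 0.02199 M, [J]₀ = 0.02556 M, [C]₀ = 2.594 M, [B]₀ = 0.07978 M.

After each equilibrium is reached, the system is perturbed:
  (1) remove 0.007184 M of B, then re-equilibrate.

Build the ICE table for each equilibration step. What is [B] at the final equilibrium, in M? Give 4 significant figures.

Q₀ = 9028 vs Keq = 12.43 ⇒ Q>K, reverse
Step 1:
                  G         J         C         B
  init      0.02199   0.02556     2.594   0.07978
  Δ         0.06847   0.02282   0.02282  -0.04565
  eq        0.09046   0.04838     2.617   0.03413
  solve Keq expr → x = -0.02282; check Q = 12.43
Then remove 0.007184 M of B.
Step 2:
                  G         J         C         B
  init      0.09046   0.04838     2.617   0.02695
  Δ       -0.005384 -0.001795 -0.001795  0.003589
  eq        0.08508   0.04659     2.615   0.03054
  solve Keq expr → x = 0.001795; check Q = 12.43

[B]_eq = 0.03054 M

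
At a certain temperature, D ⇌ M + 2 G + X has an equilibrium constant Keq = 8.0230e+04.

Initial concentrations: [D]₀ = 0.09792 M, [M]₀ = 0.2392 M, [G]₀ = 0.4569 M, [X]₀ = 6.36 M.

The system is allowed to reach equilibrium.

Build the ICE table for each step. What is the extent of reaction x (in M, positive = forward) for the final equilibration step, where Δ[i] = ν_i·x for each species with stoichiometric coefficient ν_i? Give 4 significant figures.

Q₀ = 3.243 vs Keq = 8.0230e+04 ⇒ Q<K, forward
Step 1:
                   D          M          G          X
  I          0.09792     0.2392     0.4569       6.36
  C         -0.09791    0.09791     0.1958    0.09791
  E       1.1560e-05     0.3371     0.6527      6.458
  solve Keq expr → x = 0.09791; check Q = 8.0230e+04

x = 0.09791 M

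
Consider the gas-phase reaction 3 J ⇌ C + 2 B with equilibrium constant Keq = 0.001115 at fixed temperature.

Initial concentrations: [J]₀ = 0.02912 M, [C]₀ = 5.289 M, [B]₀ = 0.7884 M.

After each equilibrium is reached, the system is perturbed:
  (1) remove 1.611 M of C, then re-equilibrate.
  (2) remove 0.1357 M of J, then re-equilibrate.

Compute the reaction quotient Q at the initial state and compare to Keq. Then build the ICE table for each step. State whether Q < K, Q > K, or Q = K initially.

Q₀ = 1.3314e+05; Q > K (proceeds reverse)

Q₀ = 1.3314e+05 vs Keq = 0.001115 ⇒ Q>K, reverse
Step 1:
                    J           C           B
  init        0.02912       5.289      0.7884
  Δ             1.154     -0.3845      -0.769
  eq            1.183       4.904     0.01939
  solve Keq expr → x = -0.3845; check Q = 0.001115
Then remove 1.611 M of C.
Step 2:
                    J           C           B
  init          1.183       3.293     0.01939
  Δ         -0.006122    0.002041    0.004081
  eq            1.177       3.296     0.02347
  solve Keq expr → x = 0.002041; check Q = 0.001115
Then remove 0.1357 M of J.
Step 3:
                    J           C           B
  init          1.041       3.296     0.02347
  Δ          0.005665   -0.001888   -0.003776
  eq            1.046       3.294      0.0197
  solve Keq expr → x = -0.001888; check Q = 0.001115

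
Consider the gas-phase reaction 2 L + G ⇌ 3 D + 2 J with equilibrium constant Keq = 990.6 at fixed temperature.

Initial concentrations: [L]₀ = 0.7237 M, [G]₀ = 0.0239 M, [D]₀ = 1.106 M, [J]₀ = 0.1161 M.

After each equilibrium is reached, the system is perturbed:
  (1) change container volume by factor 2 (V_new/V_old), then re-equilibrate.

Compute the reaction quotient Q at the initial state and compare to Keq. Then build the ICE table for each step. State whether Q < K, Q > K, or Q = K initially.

Q₀ = 1.457; Q < K (proceeds forward)

Q₀ = 1.457 vs Keq = 990.6 ⇒ Q<K, forward
Step 1:
                   L          G          D          J
  init        0.7237     0.0239      1.106     0.1161
  Δ         -0.04761    -0.0238    0.07141    0.04761
  eq          0.6761 9.6606e-05      1.177     0.1637
  solve Keq expr → x = 0.0238; check Q = 990.6
Then change container volume by factor 2 (V_new/V_old).
Step 2:
                   L          G          D          J
  init         0.338 4.8303e-05     0.5887    0.08185
  Δ       -7.2388e-05 -3.6194e-05 1.0858e-04 7.2388e-05
  eq           0.338 1.2109e-05     0.5888    0.08193
  solve Keq expr → x = 3.6194e-05; check Q = 990.6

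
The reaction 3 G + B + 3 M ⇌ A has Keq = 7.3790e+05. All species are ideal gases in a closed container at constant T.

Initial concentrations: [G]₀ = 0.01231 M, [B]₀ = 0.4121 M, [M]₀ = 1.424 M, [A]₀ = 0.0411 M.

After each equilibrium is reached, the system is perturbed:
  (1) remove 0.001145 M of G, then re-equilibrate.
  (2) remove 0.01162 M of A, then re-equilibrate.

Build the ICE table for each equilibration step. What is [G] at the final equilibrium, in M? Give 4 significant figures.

Q₀ = 1.8515e+04 vs Keq = 7.3790e+05 ⇒ Q<K, forward
Step 1:
                   G          B          M          A
  I          0.01231     0.4121      1.424     0.0411
  C        -0.008593  -0.002864  -0.008593   0.002864
  E         0.003717     0.4092      1.415    0.04396
  solve Keq expr → x = 0.002864; check Q = 7.3790e+05
Then remove 0.001145 M of G.
Step 2:
                   G          B          M          A
  I         0.002572     0.4092      1.415    0.04396
  C          0.00113 3.7675e-04    0.00113 -3.7675e-04
  E         0.003702     0.4096      1.417    0.04359
  solve Keq expr → x = -3.7675e-04; check Q = 7.3790e+05
Then remove 0.01162 M of A.
Step 3:
                   G          B          M          A
  I         0.003702     0.4096      1.417    0.03197
  C       -3.5817e-04 -1.1939e-04 -3.5817e-04 1.1939e-04
  E         0.003344     0.4095      1.416    0.03209
  solve Keq expr → x = 1.1939e-04; check Q = 7.3790e+05

[G]_eq = 0.003344 M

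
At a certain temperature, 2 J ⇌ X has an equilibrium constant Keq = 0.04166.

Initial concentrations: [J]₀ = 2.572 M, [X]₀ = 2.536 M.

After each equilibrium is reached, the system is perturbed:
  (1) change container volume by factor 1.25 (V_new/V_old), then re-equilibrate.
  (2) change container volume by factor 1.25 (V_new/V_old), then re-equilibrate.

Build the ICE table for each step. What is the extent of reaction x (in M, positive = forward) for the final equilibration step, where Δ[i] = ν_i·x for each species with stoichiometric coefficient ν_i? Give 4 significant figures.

Q₀ = 0.3834 vs Keq = 0.04166 ⇒ Q>K, reverse
Step 1:
                   J          X
  Initial      2.572      2.536
  Change        2.73     -1.365
  Equil        5.302      1.171
  solve Keq expr → x = -1.365; check Q = 0.04166
Then change container volume by factor 1.25 (V_new/V_old).
Step 2:
                   J          X
  Initial      4.242     0.9368
  Change      0.2173    -0.1086
  Equil        4.459     0.8282
  solve Keq expr → x = -0.1086; check Q = 0.04166
Then change container volume by factor 1.25 (V_new/V_old).
Step 3:
                   J          X
  Initial      3.567     0.6626
  Change      0.1648    -0.0824
  Equil        3.732     0.5802
  solve Keq expr → x = -0.0824; check Q = 0.04166

x = -0.0824 M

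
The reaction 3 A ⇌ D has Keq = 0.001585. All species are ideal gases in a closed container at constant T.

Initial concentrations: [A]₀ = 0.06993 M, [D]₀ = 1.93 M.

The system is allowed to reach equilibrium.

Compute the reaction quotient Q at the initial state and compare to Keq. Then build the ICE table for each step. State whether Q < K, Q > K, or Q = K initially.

Q₀ = 5644 vs Keq = 0.001585 ⇒ Q>K, reverse
Step 1:
                  A         D
  I         0.06993      1.93
  C           5.124    -1.708
  E           5.194    0.2221
  solve Keq expr → x = -1.708; check Q = 0.001585

Q₀ = 5644; Q > K (proceeds reverse)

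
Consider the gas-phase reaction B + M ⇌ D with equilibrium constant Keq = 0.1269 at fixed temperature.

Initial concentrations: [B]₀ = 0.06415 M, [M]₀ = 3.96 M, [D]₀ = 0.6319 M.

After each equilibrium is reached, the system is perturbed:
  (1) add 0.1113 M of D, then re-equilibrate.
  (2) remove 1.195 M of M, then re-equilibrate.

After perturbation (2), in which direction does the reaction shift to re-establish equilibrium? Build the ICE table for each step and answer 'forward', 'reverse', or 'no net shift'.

Q₀ = 2.487 vs Keq = 0.1269 ⇒ Q>K, reverse
Step 1:
                   B          M          D
  Initial    0.06415       3.96     0.6319
  Change      0.3845     0.3845    -0.3845
  Equil       0.4487      4.345     0.2474
  solve Keq expr → x = -0.3845; check Q = 0.1269
Then add 0.1113 M of D.
Step 2:
                   B          M          D
  Initial     0.4487      4.345     0.3587
  Change     0.06883    0.06883   -0.06883
  Equil       0.5175      4.413     0.2898
  solve Keq expr → x = -0.06883; check Q = 0.1269
Then remove 1.195 M of M.
Step 3:
                   B          M          D
  Initial     0.5175      3.218     0.2898
  Change       0.053      0.053     -0.053
  Equil       0.5705      3.271     0.2368
  solve Keq expr → x = -0.053; check Q = 0.1269

Direction: reverse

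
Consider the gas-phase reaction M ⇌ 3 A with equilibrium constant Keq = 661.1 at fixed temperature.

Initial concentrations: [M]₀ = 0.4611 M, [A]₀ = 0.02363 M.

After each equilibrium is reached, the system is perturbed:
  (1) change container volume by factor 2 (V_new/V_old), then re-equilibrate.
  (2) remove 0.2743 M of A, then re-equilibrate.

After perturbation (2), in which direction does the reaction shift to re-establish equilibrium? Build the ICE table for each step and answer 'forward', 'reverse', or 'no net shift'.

Direction: forward

Q₀ = 2.8615e-05 vs Keq = 661.1 ⇒ Q<K, forward
Step 1:
                    M           A
  init         0.4611     0.02363
  Δ            -0.457       1.371
  eq         0.004103       1.395
  solve Keq expr → x = 0.457; check Q = 661.1
Then change container volume by factor 2 (V_new/V_old).
Step 2:
                    M           A
  init       0.002051      0.6973
  Δ         -0.001528    0.004585
  eq       5.2306e-04      0.7019
  solve Keq expr → x = 0.001528; check Q = 661.1
Then remove 0.2743 M of A.
Step 3:
                    M           A
  init     5.2306e-04      0.4276
  Δ       -4.0379e-04    0.001211
  eq       1.1927e-04      0.4288
  solve Keq expr → x = 4.0379e-04; check Q = 661.1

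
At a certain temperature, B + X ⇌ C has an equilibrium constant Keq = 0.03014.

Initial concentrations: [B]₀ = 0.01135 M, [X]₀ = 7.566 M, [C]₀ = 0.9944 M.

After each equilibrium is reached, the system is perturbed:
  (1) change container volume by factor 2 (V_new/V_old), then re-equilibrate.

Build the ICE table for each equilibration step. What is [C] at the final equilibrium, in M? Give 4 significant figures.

[C]_eq = 0.05678 M

Q₀ = 11.58 vs Keq = 0.03014 ⇒ Q>K, reverse
Step 1:
                    B           X           C
  init        0.01135       7.566      0.9944
  Δ             0.792       0.792      -0.792
  eq           0.8034       8.358      0.2024
  solve Keq expr → x = -0.792; check Q = 0.03014
Then change container volume by factor 2 (V_new/V_old).
Step 2:
                    B           X           C
  init         0.4017       4.179      0.1012
  Δ            0.0444      0.0444     -0.0444
  eq           0.4461       4.223     0.05678
  solve Keq expr → x = -0.0444; check Q = 0.03014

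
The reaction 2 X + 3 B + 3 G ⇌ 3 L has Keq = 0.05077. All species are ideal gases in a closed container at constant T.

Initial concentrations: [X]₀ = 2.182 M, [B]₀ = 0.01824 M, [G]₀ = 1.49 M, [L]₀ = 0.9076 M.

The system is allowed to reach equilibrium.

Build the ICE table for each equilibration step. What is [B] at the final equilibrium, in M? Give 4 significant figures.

Q₀ = 7822 vs Keq = 0.05077 ⇒ Q>K, reverse
Step 1:
                  X         B         G         L
  init        2.182   0.01824      1.49    0.9076
  Δ          0.2606    0.3909    0.3909   -0.3909
  eq          2.443    0.4091     1.881    0.5167
  solve Keq expr → x = -0.1303; check Q = 0.05077

[B]_eq = 0.4091 M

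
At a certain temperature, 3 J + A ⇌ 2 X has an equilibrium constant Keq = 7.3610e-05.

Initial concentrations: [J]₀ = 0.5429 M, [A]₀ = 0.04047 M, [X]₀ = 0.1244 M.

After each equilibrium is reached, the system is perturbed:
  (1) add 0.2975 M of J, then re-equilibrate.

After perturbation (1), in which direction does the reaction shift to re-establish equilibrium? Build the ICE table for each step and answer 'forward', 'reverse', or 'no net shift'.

Q₀ = 2.39 vs Keq = 7.3610e-05 ⇒ Q>K, reverse
Step 1:
                    J           A           X
  Initial      0.5429     0.04047      0.1244
  Change       0.1841     0.06135     -0.1227
  Equil         0.727      0.1018    0.001697
  solve Keq expr → x = -0.06135; check Q = 7.3610e-05
Then add 0.2975 M of J.
Step 2:
                    J           A           X
  Initial       1.024      0.1018    0.001697
  Change    -0.001691 -5.6350e-04    0.001127
  Equil         1.023      0.1013    0.002824
  solve Keq expr → x = 5.6350e-04; check Q = 7.3610e-05

Direction: forward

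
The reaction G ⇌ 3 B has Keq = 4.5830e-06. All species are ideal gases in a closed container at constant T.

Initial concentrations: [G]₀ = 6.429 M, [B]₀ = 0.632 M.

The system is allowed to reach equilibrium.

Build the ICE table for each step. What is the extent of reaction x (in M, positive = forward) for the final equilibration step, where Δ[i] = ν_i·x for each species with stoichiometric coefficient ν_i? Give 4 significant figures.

x = -0.2003 M

Q₀ = 0.03927 vs Keq = 4.5830e-06 ⇒ Q>K, reverse
Step 1:
                   G          B
  I            6.429      0.632
  C           0.2003    -0.6008
  E            6.629     0.0312
  solve Keq expr → x = -0.2003; check Q = 4.5830e-06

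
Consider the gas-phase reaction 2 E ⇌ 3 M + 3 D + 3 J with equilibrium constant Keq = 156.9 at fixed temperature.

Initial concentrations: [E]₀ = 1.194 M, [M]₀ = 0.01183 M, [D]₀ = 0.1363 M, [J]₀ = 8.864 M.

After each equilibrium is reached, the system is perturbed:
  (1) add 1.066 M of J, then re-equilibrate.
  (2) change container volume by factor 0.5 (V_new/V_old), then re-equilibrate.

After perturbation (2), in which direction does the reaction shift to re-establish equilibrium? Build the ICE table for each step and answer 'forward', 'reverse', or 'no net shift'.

Direction: reverse

Q₀ = 2.0480e-06 vs Keq = 156.9 ⇒ Q<K, forward
Step 1:
                   E          M          D          J
  I            1.194    0.01183     0.1363      8.864
  C           -0.415     0.6225     0.6225     0.6225
  E            0.779     0.6343     0.7588      9.487
  solve Keq expr → x = 0.2075; check Q = 156.9
Then add 1.066 M of J.
Step 2:
                   E          M          D          J
  I            0.779     0.6343     0.7588      10.55
  C          0.01963   -0.02945   -0.02945   -0.02945
  E           0.7986     0.6049     0.7294      10.52
  solve Keq expr → x = -0.009815; check Q = 156.9
Then change container volume by factor 0.5 (V_new/V_old).
Step 3:
                   E          M          D          J
  I            1.597       1.21      1.459      21.05
  C           0.4464    -0.6696    -0.6696    -0.6696
  E            2.044     0.5402     0.7891      20.38
  solve Keq expr → x = -0.2232; check Q = 156.9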